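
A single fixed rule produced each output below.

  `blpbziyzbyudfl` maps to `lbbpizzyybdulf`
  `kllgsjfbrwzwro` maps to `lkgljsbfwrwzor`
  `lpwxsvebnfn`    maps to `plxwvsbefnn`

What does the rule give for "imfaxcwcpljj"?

Each output is the input with this applied: swap each adjacent pair of characters (1↔2, 3↔4, ...).
On "imfaxcwcpljj" that produces "miafcxcwlpjj".

miafcxcwlpjj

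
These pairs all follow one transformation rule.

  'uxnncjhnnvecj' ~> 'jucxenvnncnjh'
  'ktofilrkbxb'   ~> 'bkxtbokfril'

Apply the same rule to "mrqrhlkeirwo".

omwrrqirehkl

The pattern: take characters alternately from the front and the back (1st, last, 2nd, 2nd-last, ...), then swap each adjacent pair of characters (1↔2, 3↔4, ...).
For "mrqrhlkeirwo", step one produces "morwqrrihelk"; step two turns that into "omwrrqirehkl".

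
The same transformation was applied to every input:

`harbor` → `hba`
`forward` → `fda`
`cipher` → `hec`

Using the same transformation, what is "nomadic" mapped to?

Rule — sort the characters into reverse alphabetical order, then keep only the last 3 characters.
On "nomadic": the first step gives "onmidca", and the second then gives "dca".

dca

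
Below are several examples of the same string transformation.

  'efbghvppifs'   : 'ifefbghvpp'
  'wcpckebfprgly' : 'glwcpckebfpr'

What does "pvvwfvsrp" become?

What's happening: delete the last character, then move the last 2 characters to the front (rotate right by 2).
On "pvvwfvsrp" that produces "srpvvwfv".
(Check on "efbghvppifs": → "efbghvppif" → "ifefbghvpp" ✓)

srpvvwfv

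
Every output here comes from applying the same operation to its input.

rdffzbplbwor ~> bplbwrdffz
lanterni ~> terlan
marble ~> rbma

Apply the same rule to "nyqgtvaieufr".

Looking at the pairs, the operation is to delete the last 2 characters, then swap the front and back halves of the string.
Applying that to "nyqgtvaieufr" gives "vaieunyqgt".
(Check on "marble": → "marb" → "rbma" ✓)

vaieunyqgt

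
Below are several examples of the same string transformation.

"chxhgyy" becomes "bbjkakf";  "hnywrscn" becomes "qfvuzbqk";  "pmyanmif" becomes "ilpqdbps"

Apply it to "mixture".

huxwalp

In each case the input is transformed by: reverse the string, then shift every letter 3 places forward in the alphabet (wrapping around).
Starting from "mixture": after the first operation, "erutxim"; after the second, "huxwalp".
(Check on "pmyanmif": → "fimnaymp" → "ilpqdbps" ✓)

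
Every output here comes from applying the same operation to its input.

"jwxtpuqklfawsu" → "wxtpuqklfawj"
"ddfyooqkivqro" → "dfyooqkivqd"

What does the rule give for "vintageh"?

Rule — delete the last 2 characters, then move the first character to the end.
"vintageh" → "vintag" → "intagv".

intagv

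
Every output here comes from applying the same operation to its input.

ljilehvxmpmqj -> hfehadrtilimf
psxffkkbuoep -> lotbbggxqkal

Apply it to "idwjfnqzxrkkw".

Looking at the pairs, the operation is to shift every letter 4 places backward in the alphabet (wrapping around).
On "idwjfnqzxrkkw" that produces "ezsfbjmvtnggs".

ezsfbjmvtnggs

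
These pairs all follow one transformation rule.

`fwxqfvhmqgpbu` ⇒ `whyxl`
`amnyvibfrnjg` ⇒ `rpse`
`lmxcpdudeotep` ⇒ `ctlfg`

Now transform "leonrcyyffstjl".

What's happening: keep one character in every 3, starting at position 1 (positions 1st, 4th, 7th, ...), then shift every letter 9 places backward in the alphabet (wrapping around).
"leonrcyyffstjl" → "lnyfj" → "cepwa".
(Check on "lmxcpdudeotep": → "lcuop" → "ctlfg" ✓)

cepwa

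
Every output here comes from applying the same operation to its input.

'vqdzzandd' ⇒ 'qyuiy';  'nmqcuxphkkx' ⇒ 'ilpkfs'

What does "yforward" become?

tjrm

What's happening: shift every letter 5 places backward in the alphabet (wrapping around), then keep every other character starting from the first (positions 1st, 3rd, 5th, ...).
For "yforward", step one produces "tajmrvmy"; step two turns that into "tjrm".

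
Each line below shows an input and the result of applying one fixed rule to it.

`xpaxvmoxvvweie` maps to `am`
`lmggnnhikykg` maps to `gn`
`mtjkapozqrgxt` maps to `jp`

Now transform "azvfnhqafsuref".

vh

Looking at the pairs, the operation is to keep one character in every 3, starting at position 3 (positions 3rd, 6th, 9th, ...), then keep only the first 2 characters.
For "azvfnhqafsuref", step one produces "vhfr"; step two turns that into "vh".
(Check on "mtjkapozqrgxt": → "jpqx" → "jp" ✓)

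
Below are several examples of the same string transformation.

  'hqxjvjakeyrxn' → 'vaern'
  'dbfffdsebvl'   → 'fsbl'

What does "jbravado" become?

Looking at the pairs, the operation is to keep every other character starting from the first (positions 1st, 3rd, 5th, ...), then delete the first 2 characters.
On "jbravado": the first step gives "jrvd", and the second then gives "vd".

vd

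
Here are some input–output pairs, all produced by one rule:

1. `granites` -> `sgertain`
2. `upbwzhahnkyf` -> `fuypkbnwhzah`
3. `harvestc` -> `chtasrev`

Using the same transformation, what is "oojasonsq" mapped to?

qosonjoas

What's happening: reverse the string, then take characters alternately from the front and the back (1st, last, 2nd, 2nd-last, ...).
Starting from "oojasonsq": after the first operation, "qsnosajoo"; after the second, "qosonjoas".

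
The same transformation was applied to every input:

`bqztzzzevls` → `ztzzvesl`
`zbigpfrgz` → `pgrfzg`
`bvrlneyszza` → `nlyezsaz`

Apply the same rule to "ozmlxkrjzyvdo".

xlrkzjvyod

What's happening: delete the first 3 characters, then swap each adjacent pair of characters (1↔2, 3↔4, ...).
Applying both steps to "ozmlxkrjzyvdo": "lxkrjzyvdo", then "xlrkzjvyod".
(Check on "zbigpfrgz": → "gpfrgz" → "pgrfzg" ✓)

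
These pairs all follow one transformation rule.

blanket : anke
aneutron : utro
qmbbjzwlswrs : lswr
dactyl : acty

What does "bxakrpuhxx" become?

Each output is the input with this applied: move the last character to the front, then keep only the last 4 characters.
On "bxakrpuhxx": the first step gives "xbxakrpuhx", and the second then gives "puhx".

puhx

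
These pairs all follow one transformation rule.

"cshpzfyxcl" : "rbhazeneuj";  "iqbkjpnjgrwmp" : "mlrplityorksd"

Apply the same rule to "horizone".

kbqpgjqt

Rule — move the first 3 characters to the end (rotate left by 3), then shift every letter 2 places forward in the alphabet (wrapping around).
On "horizone": the first step gives "izonehor", and the second then gives "kbqpgjqt".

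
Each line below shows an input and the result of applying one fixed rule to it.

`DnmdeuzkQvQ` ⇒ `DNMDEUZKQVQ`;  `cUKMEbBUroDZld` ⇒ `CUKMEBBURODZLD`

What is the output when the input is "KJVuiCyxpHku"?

KJVUICYXPHKU

The pattern: convert every letter to uppercase.
On "KJVuiCyxpHku" that produces "KJVUICYXPHKU".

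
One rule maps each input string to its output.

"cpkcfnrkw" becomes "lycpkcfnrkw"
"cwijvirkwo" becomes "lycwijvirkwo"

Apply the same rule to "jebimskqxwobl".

In each case the input is transformed by: prepend "ly".
"jebimskqxwobl" → "lyjebimskqxwobl".

lyjebimskqxwobl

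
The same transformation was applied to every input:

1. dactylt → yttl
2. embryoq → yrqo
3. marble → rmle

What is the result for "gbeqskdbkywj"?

ywsq

What's happening: sort the characters into reverse alphabetical order, then keep only the first 4 characters.
On "gbeqskdbkywj" that produces "ywsq".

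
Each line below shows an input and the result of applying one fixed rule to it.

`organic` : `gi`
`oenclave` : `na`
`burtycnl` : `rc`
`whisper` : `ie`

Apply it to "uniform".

Each output is the input with this applied: keep one character in every 3, starting at position 3 (positions 3rd, 6th, 9th, ...).
On "uniform" that produces "ir".

ir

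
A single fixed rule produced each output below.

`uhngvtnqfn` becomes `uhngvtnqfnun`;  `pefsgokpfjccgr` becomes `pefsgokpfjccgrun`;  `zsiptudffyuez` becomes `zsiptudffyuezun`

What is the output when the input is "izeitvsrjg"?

Looking at the pairs, the operation is to append "un".
On "izeitvsrjg" that produces "izeitvsrjgun".

izeitvsrjgun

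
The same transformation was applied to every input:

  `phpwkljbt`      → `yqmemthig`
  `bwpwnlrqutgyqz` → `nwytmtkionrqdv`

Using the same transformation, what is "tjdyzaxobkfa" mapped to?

The pattern: shift every letter 3 places backward in the alphabet (wrapping around), then move the last 2 characters to the front (rotate right by 2).
Working it through for "tjdyzaxobkfa": intermediate "qgavwxulyhcx", final "cxqgavwxulyh".

cxqgavwxulyh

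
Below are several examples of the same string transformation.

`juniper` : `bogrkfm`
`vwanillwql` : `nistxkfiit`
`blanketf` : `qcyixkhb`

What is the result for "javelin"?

Looking at the pairs, the operation is to shift every letter 3 places backward in the alphabet (wrapping around), then move the last 2 characters to the front (rotate right by 2).
Applying both steps to "javelin": "gxsbifk", then "fkgxsbi".

fkgxsbi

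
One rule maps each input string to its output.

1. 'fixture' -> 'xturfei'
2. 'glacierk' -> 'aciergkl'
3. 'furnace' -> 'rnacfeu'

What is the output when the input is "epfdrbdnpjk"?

fdrbdnpjekp

Rule — swap the first and last characters, then move the first 2 characters to the end (rotate left by 2).
Applying both steps to "epfdrbdnpjk": "kpfdrbdnpje", then "fdrbdnpjekp".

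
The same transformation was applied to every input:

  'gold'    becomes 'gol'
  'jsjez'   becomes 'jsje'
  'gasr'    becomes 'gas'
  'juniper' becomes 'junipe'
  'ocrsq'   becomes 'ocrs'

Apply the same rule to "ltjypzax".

The rule is to delete the last character.
So "ltjypzax" becomes "ltjypza".

ltjypza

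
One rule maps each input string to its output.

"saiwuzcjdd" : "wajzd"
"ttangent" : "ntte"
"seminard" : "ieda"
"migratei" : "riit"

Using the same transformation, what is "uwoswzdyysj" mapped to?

swyzs

Looking at the pairs, the operation is to keep every other character starting from the second (positions 2nd, 4th, 6th, ...), then swap each adjacent pair of characters (1↔2, 3↔4, ...).
Applying both steps to "uwoswzdyysj": "wszys", then "swyzs".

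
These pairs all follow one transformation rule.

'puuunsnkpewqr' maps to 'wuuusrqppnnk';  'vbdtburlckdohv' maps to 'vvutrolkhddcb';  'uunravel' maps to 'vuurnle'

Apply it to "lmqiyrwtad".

The pattern: sort the characters into reverse alphabetical order, then delete the last character.
For "lmqiyrwtad", step one produces "ywtrqmlida"; step two turns that into "ywtrqmlid".

ywtrqmlid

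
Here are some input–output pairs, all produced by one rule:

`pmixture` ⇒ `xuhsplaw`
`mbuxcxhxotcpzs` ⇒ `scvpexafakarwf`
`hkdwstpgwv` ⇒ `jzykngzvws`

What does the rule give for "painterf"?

huisdlqw

The rule is to shift every letter 3 places forward in the alphabet (wrapping around), then move the last 3 characters to the front (rotate right by 3).
"painterf" → "sdlqwhui" → "huisdlqw".
(Check on "pmixture": → "splawxuh" → "xuhsplaw" ✓)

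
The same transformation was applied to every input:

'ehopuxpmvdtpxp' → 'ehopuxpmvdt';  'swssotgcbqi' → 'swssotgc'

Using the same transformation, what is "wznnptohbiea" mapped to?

wznnptohb

The pattern: delete the last 3 characters.
On "wznnptohbiea" that produces "wznnptohb".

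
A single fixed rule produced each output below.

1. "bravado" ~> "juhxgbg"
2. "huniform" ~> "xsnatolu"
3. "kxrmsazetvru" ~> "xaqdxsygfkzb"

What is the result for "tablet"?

kzzghr

The transformation: move the last 2 characters to the front (rotate right by 2), then shift every letter 6 places forward in the alphabet (wrapping around).
For "tablet", step one produces "ettabl"; step two turns that into "kzzghr".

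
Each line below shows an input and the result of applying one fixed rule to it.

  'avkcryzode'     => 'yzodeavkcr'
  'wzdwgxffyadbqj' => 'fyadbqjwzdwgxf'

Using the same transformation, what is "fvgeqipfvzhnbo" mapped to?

fvzhnbofvgeqip

In each case the input is transformed by: swap the front and back halves of the string.
So "fvgeqipfvzhnbo" becomes "fvzhnbofvgeqip".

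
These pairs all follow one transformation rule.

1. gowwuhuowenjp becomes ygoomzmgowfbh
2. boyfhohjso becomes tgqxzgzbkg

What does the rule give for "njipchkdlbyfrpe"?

In each case the input is transformed by: shift every letter 8 places backward in the alphabet (wrapping around).
Doing the same to "njipchkdlbyfrpe": "fbahuzcvdtqxjhw".

fbahuzcvdtqxjhw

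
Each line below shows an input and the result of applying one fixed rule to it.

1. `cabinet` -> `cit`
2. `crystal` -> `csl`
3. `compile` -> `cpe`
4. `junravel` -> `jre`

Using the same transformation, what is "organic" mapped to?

oac

Rule — keep one character in every 3, starting at position 1 (positions 1st, 4th, 7th, ...).
So "organic" becomes "oac".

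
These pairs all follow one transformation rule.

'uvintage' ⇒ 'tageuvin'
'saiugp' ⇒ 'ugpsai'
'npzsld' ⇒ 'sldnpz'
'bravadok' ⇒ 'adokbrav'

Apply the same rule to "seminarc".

In each case the input is transformed by: swap the front and back halves of the string.
"seminarc" → "narcsemi".

narcsemi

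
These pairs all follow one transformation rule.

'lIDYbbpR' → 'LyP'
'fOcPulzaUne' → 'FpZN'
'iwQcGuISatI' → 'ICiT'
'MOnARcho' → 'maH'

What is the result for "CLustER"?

The pattern: keep one character in every 3, starting at position 1 (positions 1st, 4th, 7th, ...), then flip the case of every letter.
"CLustER" → "CsR" → "cSr".

cSr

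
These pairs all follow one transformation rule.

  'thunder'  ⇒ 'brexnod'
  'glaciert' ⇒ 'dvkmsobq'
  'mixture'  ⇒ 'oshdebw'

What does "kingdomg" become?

qsxqnywu

Looking at the pairs, the operation is to shift every letter 10 places forward in the alphabet (wrapping around), then swap the first and last characters.
"kingdomg" → "usxqnywq" → "qsxqnywu".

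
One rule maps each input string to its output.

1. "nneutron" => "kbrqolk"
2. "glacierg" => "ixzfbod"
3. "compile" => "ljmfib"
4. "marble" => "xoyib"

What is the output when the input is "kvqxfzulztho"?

snucwriwqel

Rule — shift every letter 3 places backward in the alphabet (wrapping around), then delete the first character.
"kvqxfzulztho" → "hsnucwriwqel" → "snucwriwqel".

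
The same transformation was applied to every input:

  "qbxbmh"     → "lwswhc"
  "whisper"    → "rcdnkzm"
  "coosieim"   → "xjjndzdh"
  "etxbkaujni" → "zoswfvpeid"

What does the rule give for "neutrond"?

Looking at the pairs, the operation is to shift every letter 5 places backward in the alphabet (wrapping around).
"neutrond" → "izpomjiy".

izpomjiy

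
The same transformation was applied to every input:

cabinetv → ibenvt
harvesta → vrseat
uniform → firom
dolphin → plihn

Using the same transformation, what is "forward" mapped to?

wrrad

Looking at the pairs, the operation is to swap each adjacent pair of characters (1↔2, 3↔4, ...), then delete the first 2 characters.
"forward" → "wrrad".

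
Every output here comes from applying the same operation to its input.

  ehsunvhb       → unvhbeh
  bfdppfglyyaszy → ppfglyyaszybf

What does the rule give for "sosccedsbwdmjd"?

Rule — move the first 3 characters to the end (rotate left by 3), then delete the last character.
On "sosccedsbwdmjd" that produces "ccedsbwdmjdso".

ccedsbwdmjdso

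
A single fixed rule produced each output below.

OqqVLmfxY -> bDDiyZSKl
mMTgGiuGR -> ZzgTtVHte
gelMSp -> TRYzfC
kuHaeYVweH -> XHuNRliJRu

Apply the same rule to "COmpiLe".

Each output is the input with this applied: shift every letter 13 places forward in the alphabet (wrapping around) — i.e. ROT13, then flip the case of every letter.
So "COmpiLe" becomes "pbZCVyR".

pbZCVyR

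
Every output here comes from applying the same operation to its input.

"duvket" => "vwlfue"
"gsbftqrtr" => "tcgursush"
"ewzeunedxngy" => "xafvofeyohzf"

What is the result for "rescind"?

What's happening: shift every letter 1 place forward in the alphabet (wrapping around), then move the first character to the end.
On "rescind": the first step gives "sftdjoe", and the second then gives "ftdjoes".

ftdjoes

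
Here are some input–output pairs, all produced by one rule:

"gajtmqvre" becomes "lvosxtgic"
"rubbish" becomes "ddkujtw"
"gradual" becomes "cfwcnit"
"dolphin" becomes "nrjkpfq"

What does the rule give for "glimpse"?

korugin

What's happening: shift every letter 2 places forward in the alphabet (wrapping around), then move the first 2 characters to the end (rotate left by 2).
For "glimpse" the result is "korugin".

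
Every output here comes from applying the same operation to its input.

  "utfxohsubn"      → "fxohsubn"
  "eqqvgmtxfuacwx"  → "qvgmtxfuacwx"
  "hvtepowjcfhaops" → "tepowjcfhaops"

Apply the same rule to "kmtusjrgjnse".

What's happening: delete the first 2 characters.
"kmtusjrgjnse" → "tusjrgjnse".

tusjrgjnse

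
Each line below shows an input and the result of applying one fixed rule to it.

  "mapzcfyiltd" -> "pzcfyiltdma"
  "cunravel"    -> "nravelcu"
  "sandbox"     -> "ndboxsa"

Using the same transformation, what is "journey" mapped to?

What's happening: move the first 2 characters to the end (rotate left by 2).
Applying that to "journey" gives "urneyjo".

urneyjo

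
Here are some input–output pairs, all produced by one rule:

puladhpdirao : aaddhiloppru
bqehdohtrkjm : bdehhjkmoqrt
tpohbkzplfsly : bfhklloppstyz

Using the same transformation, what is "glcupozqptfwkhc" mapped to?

ccfghkloppqtuwz

Each output is the input with this applied: sort the characters into alphabetical order.
Doing the same to "glcupozqptfwkhc": "ccfghkloppqtuwz".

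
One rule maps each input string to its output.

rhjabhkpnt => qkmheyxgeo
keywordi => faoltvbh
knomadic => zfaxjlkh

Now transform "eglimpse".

bpmjfidb

The rule is to shift every letter 3 places backward in the alphabet (wrapping around), then reverse the string.
On "eglimpse" that produces "bpmjfidb".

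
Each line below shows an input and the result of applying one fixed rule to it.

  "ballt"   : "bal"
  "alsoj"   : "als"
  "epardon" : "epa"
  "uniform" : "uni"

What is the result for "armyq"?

Looking at the pairs, the operation is to keep only the first 3 characters.
For "armyq" the result is "arm".

arm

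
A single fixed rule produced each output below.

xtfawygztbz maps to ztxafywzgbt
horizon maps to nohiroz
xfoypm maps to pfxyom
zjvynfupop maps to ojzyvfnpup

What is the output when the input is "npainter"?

The rule is to swap each adjacent pair of characters (1↔2, 3↔4, ...), then move the last character to the front.
Applying that to "npainter" gives "epniatnr".

epniatnr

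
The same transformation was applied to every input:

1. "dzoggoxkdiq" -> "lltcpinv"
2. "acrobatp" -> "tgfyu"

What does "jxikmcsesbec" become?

prhxjxgjh

The pattern: delete the first 3 characters, then shift every letter 5 places forward in the alphabet (wrapping around).
For "jxikmcsesbec", step one produces "kmcsesbec"; step two turns that into "prhxjxgjh".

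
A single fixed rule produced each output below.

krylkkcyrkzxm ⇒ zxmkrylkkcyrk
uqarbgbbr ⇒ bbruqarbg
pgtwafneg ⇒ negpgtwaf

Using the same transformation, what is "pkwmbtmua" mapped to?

muapkwmbt

What's happening: move the last 3 characters to the front (rotate right by 3).
On "pkwmbtmua" that produces "muapkwmbt".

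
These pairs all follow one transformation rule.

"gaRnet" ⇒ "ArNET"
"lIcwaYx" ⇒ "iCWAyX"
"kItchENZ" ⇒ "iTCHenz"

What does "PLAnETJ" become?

Rule — flip the case of every letter, then delete the first character.
Working it through for "PLAnETJ": intermediate "plaNetj", final "laNetj".

laNetj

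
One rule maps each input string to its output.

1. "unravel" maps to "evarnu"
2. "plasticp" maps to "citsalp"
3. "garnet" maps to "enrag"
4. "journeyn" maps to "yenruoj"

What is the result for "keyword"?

What's happening: reverse the string, then delete the first character.
Starting from "keyword": after the first operation, "drowyek"; after the second, "rowyek".

rowyek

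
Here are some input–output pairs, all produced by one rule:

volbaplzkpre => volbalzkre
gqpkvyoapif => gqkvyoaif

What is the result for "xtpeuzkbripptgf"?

xteuzkbritgf

The pattern: remove every "p".
So "xtpeuzkbripptgf" becomes "xteuzkbritgf".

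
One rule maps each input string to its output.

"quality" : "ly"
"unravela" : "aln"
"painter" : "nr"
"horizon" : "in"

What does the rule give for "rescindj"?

In each case the input is transformed by: move the first 2 characters to the end (rotate left by 2), then keep one character in every 3, starting at position 2 (positions 2nd, 5th, 8th, ...).
"rescindj" → "scindjre" → "cde".

cde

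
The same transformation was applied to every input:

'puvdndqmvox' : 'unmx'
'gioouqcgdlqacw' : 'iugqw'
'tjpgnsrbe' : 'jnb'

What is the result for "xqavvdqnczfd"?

qvnf

Rule — keep one character in every 3, starting at position 2 (positions 2nd, 5th, 8th, ...).
On "xqavvdqnczfd" that produces "qvnf".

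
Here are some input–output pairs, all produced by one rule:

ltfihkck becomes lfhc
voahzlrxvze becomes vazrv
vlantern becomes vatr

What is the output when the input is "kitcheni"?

kthn

In each case the input is transformed by: swap each adjacent pair of characters (1↔2, 3↔4, ...), then keep every other character starting from the second (positions 2nd, 4th, 6th, ...).
Working it through for "kitcheni": intermediate "ikctehin", final "kthn".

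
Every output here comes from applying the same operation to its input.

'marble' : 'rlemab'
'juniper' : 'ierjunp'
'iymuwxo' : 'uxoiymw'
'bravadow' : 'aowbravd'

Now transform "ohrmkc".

rkcohm

In each case the input is transformed by: move the last 3 characters to the front (rotate right by 3), then swap the first and last characters.
Doing the same to "ohrmkc": "rkcohm".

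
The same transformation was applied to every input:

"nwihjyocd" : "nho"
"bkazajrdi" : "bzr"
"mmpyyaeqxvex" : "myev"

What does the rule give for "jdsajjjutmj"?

jajm

The rule is to keep one character in every 3, starting at position 1 (positions 1st, 4th, 7th, ...).
On "jdsajjjutmj" that produces "jajm".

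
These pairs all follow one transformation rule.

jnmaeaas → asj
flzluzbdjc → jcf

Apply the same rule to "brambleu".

eub

Looking at the pairs, the operation is to move the last 2 characters to the front (rotate right by 2), then keep only the first 3 characters.
"brambleu" → "eubrambl" → "eub".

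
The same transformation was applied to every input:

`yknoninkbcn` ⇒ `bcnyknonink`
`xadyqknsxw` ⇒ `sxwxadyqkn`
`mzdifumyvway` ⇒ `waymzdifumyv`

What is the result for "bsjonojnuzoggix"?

gixbsjonojnuzog

Each output is the input with this applied: move the last 3 characters to the front (rotate right by 3).
Doing the same to "bsjonojnuzoggix": "gixbsjonojnuzog".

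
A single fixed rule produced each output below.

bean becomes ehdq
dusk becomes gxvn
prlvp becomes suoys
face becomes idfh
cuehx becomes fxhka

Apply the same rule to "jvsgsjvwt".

The transformation: shift every letter 3 places forward in the alphabet (wrapping around).
On "jvsgsjvwt" that produces "myvjvmyzw".

myvjvmyzw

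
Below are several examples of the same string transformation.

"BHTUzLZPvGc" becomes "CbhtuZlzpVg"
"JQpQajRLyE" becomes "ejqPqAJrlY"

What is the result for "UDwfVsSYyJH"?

Looking at the pairs, the operation is to flip the case of every letter, then move the last character to the front.
Starting from "UDwfVsSYyJH": after the first operation, "udWFvSsyYjh"; after the second, "hudWFvSsyYj".

hudWFvSsyYj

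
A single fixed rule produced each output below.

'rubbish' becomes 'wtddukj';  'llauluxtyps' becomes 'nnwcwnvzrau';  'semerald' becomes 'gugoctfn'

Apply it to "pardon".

The pattern: swap each adjacent pair of characters (1↔2, 3↔4, ...), then shift every letter 2 places forward in the alphabet (wrapping around).
For "pardon", step one produces "apdrno"; step two turns that into "crftpq".

crftpq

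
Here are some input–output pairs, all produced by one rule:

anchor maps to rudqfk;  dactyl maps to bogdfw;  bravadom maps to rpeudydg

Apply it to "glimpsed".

In each case the input is transformed by: move the last 2 characters to the front (rotate right by 2), then shift every letter 3 places forward in the alphabet (wrapping around).
Working it through for "glimpsed": intermediate "edglimps", final "hgjolpsv".

hgjolpsv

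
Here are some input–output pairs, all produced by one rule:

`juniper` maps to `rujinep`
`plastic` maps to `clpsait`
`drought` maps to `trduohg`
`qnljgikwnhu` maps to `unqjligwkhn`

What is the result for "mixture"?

eimtxru

Each output is the input with this applied: swap each adjacent pair of characters (1↔2, 3↔4, ...), then move the last character to the front.
Applying both steps to "mixture": "imtxrue", then "eimtxru".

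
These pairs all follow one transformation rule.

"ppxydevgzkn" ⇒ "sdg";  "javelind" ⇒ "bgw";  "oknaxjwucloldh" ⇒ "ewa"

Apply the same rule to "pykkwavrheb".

Rule — shift every letter 7 places backward in the alphabet (wrapping around), then keep only the last 3 characters.
On "pykkwavrheb": the first step gives "irddptokaxu", and the second then gives "axu".

axu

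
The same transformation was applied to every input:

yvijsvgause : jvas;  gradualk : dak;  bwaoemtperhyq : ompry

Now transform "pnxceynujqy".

cyuq

Rule — keep every other character starting from the second (positions 2nd, 4th, 6th, ...), then delete the first character.
On "pnxceynujqy": the first step gives "ncyuq", and the second then gives "cyuq".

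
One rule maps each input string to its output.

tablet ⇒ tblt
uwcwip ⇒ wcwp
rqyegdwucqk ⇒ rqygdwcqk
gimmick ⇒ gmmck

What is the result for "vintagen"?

vntgn

What's happening: remove every vowel.
Applying that to "vintagen" gives "vntgn".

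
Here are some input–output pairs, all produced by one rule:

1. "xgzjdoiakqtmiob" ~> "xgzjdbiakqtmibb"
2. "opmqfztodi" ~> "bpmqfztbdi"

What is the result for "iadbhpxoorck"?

Looking at the pairs, the operation is to replace every "o" with "b".
For "iadbhpxoorck" the result is "iadbhpxbbrck".

iadbhpxbbrck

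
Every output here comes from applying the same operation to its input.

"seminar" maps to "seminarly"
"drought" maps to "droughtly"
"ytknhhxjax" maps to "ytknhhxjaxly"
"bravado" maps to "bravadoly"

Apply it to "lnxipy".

In each case the input is transformed by: append "ly".
On "lnxipy" that produces "lnxipyly".

lnxipyly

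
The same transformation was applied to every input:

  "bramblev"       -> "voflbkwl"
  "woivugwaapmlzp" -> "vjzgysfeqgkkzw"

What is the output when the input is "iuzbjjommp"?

wwzsejltty

The transformation: move the last 3 characters to the front (rotate right by 3), then shift every letter 10 places forward in the alphabet (wrapping around).
"iuzbjjommp" → "wwzsejltty".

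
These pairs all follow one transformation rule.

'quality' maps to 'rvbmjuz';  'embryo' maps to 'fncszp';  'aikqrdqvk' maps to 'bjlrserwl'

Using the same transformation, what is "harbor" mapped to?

ibscps

The transformation: shift every letter 1 place forward in the alphabet (wrapping around).
On "harbor" that produces "ibscps".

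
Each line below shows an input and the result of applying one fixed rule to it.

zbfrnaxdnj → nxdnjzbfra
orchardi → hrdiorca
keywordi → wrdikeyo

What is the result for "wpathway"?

twaywpah

The rule is to swap the front and back halves of the string, then swap the first and last characters.
Applying both steps to "wpathway": "hwaywpat", then "twaywpah".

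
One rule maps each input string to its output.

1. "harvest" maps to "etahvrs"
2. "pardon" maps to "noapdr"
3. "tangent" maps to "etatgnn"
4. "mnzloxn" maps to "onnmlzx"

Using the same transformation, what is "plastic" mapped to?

tclpsai

The pattern: swap each adjacent pair of characters (1↔2, 3↔4, ...), then move the last 2 characters to the front (rotate right by 2).
Applying both steps to "plastic": "lpsaitc", then "tclpsai".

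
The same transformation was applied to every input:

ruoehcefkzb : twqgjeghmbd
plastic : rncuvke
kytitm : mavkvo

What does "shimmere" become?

ujkoogtg

The pattern: shift every letter 2 places forward in the alphabet (wrapping around).
"shimmere" → "ujkoogtg".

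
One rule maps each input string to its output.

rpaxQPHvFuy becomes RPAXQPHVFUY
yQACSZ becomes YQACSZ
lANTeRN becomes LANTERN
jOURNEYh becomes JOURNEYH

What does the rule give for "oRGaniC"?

Each output is the input with this applied: convert every letter to uppercase.
Applying that to "oRGaniC" gives "ORGANIC".

ORGANIC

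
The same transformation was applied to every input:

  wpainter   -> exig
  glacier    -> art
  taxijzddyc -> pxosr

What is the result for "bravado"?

gks

Rule — keep every other character starting from the second (positions 2nd, 4th, 6th, ...), then shift every letter 11 places backward in the alphabet (wrapping around).
On "bravado": the first step gives "rvd", and the second then gives "gks".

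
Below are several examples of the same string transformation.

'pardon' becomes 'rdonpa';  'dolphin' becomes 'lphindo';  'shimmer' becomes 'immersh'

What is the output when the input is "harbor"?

rborha

The pattern: move the first 2 characters to the end (rotate left by 2).
"harbor" → "rborha".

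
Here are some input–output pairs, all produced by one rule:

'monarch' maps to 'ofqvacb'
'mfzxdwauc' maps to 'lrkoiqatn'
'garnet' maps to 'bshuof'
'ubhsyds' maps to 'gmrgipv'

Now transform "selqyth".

Each output is the input with this applied: shift every letter 12 places backward in the alphabet (wrapping around), then move the first 3 characters to the end (rotate left by 3).
On "selqyth": the first step gives "gszemhv", and the second then gives "emhvgsz".

emhvgsz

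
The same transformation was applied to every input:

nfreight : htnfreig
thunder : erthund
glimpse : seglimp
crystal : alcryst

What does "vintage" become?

gevinta

The transformation: move the last 2 characters to the front (rotate right by 2).
Applying that to "vintage" gives "gevinta".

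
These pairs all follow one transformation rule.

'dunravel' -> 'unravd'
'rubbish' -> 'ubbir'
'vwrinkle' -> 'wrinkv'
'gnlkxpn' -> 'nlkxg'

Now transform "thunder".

hundt

What's happening: delete the last 2 characters, then move the first character to the end.
On "thunder" that produces "hundt".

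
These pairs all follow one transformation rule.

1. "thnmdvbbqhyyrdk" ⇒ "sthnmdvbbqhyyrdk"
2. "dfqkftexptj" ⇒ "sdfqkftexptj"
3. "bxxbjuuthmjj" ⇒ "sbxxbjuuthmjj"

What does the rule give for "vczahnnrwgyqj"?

Rule — prepend "s".
For "vczahnnrwgyqj" the result is "svczahnnrwgyqj".

svczahnnrwgyqj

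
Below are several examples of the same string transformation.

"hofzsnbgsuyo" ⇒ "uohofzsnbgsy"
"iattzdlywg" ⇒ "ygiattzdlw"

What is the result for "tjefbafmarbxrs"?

xstjefbafmarbr

Each output is the input with this applied: move the last 2 characters to the front (rotate right by 2), then swap the first and last characters.
Applying both steps to "tjefbafmarbxrs": "rstjefbafmarbx", then "xstjefbafmarbr".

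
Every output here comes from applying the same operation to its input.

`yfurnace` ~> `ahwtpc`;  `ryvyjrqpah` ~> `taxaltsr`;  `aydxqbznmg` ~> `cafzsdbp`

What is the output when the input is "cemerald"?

egogtc

The transformation: delete the last 2 characters, then shift every letter 2 places forward in the alphabet (wrapping around).
On "cemerald": the first step gives "cemera", and the second then gives "egogtc".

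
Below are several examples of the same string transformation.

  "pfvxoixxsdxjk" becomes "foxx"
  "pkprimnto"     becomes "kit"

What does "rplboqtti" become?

pot

The pattern: keep one character in every 3, starting at position 2 (positions 2nd, 5th, 8th, ...).
So "rplboqtti" becomes "pot".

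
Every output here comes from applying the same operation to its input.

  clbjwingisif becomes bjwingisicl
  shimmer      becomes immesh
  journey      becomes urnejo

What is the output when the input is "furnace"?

rnacfu

The transformation: delete the last character, then move the first 2 characters to the end (rotate left by 2).
For "furnace", step one produces "furnac"; step two turns that into "rnacfu".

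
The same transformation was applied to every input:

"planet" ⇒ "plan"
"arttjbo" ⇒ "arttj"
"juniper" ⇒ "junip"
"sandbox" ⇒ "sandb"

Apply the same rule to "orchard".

In each case the input is transformed by: delete the last 2 characters.
For "orchard" the result is "orcha".

orcha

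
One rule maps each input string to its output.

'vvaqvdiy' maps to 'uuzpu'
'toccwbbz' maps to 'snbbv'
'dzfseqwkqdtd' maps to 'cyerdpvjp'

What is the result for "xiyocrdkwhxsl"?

Rule — delete the last 3 characters, then shift every letter 1 place backward in the alphabet (wrapping around).
Starting from "xiyocrdkwhxsl": after the first operation, "xiyocrdkwh"; after the second, "whxnbqcjvg".

whxnbqcjvg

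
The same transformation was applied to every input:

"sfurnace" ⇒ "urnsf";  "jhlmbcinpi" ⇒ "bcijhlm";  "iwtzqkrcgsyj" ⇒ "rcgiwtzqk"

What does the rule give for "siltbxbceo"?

What's happening: delete the last 3 characters, then move the last 3 characters to the front (rotate right by 3).
For "siltbxbceo", step one produces "siltbxb"; step two turns that into "bxbsilt".

bxbsilt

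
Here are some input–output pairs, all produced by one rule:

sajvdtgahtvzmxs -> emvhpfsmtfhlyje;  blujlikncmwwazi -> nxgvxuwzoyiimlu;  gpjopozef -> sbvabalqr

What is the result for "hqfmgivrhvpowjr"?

tcrysuhdthbaivd

In each case the input is transformed by: shift every letter 12 places forward in the alphabet (wrapping around).
For "hqfmgivrhvpowjr" the result is "tcrysuhdthbaivd".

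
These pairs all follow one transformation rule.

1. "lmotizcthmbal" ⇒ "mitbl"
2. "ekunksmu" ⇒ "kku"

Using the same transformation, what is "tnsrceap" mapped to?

ncp

The rule is to move the first character to the end, then keep one character in every 3, starting at position 1 (positions 1st, 4th, 7th, ...).
Applying that to "tnsrceap" gives "ncp".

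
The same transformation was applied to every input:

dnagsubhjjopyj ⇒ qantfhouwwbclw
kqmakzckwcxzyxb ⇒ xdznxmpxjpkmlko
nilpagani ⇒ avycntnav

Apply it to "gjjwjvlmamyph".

Each output is the input with this applied: shift every letter 13 places forward in the alphabet (wrapping around) — i.e. ROT13.
"gjjwjvlmamyph" → "twwjwiyznzlcu".

twwjwiyznzlcu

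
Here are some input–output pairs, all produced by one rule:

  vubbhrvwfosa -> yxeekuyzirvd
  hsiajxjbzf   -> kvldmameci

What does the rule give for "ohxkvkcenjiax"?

rkanynfhqmlda

The transformation: shift every letter 3 places forward in the alphabet (wrapping around).
Doing the same to "ohxkvkcenjiax": "rkanynfhqmlda".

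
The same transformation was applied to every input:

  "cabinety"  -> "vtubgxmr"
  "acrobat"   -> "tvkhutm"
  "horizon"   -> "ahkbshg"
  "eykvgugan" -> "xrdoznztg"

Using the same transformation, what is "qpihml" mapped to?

jibafe

What's happening: shift every letter 7 places backward in the alphabet (wrapping around).
So "qpihml" becomes "jibafe".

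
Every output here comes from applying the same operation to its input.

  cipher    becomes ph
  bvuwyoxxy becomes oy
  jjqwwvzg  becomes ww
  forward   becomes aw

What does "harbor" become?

Each output is the input with this applied: take characters alternately from the front and the back (1st, last, 2nd, 2nd-last, ...), then keep only the last 2 characters.
Starting from "harbor": after the first operation, "hraorb"; after the second, "rb".
(Check on "cipher": → "crieph" → "ph" ✓)

rb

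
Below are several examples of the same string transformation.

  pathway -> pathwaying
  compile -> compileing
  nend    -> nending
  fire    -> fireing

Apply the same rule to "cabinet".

cabineting

Looking at the pairs, the operation is to append "ing".
On "cabinet" that produces "cabineting".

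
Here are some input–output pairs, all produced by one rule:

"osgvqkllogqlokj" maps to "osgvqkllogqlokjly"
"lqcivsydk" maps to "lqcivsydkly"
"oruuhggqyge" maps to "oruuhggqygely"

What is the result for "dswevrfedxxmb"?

Rule — append "ly".
On "dswevrfedxxmb" that produces "dswevrfedxxmbly".

dswevrfedxxmbly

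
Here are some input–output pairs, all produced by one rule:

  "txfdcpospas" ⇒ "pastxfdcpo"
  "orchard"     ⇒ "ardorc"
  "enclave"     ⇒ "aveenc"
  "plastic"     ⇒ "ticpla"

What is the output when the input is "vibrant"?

The transformation: move the last 3 characters to the front (rotate right by 3), then delete the last character.
Applying both steps to "vibrant": "antvibr", then "antvib".

antvib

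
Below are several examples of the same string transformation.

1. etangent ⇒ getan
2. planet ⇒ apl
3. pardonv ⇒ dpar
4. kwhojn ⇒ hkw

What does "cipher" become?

pci

What's happening: delete the last 3 characters, then move the last character to the front.
Working it through for "cipher": intermediate "cip", final "pci".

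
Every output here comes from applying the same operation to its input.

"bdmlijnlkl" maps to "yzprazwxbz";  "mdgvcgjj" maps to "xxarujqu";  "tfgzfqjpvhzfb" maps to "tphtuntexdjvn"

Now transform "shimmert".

The rule is to shift every letter 12 places backward in the alphabet (wrapping around), then move the last 2 characters to the front (rotate right by 2).
Applying that to "shimmert" gives "fhgvwaas".

fhgvwaas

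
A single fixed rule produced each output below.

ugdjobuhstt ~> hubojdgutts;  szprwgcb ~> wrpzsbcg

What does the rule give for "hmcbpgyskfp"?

The rule is to move the last 3 characters to the front (rotate right by 3), then reverse the string.
Applying both steps to "hmcbpgyskfp": "kfphmcbpgys", then "sygpbcmhpfk".
(Check on "szprwgcb": → "gcbszprw" → "wrpzsbcg" ✓)

sygpbcmhpfk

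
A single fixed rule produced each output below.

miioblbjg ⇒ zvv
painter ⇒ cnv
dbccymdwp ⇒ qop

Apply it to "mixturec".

zvk

In each case the input is transformed by: shift every letter 13 places forward in the alphabet (wrapping around) — i.e. ROT13, then keep only the first 3 characters.
For "mixturec", step one produces "zvkgherp"; step two turns that into "zvk".
(Check on "painter": → "cnvagre" → "cnv" ✓)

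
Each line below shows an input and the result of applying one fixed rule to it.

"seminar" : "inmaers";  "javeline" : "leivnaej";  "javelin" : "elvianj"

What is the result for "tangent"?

In each case the input is transformed by: take characters alternately from the front and the back (1st, last, 2nd, 2nd-last, ...), then reverse the string.
Applying that to "tangent" gives "gennatt".

gennatt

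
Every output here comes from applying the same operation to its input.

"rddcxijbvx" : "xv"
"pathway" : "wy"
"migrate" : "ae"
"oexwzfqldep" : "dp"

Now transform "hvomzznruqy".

uy

The pattern: swap each adjacent pair of characters (1↔2, 3↔4, ...), then keep only the last 2 characters.
For "hvomzznruqy" the result is "uy".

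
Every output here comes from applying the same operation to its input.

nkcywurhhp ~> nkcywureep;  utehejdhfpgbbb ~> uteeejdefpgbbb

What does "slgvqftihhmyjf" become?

The pattern: replace every "h" with "e".
So "slgvqftihhmyjf" becomes "slgvqftieemyjf".

slgvqftieemyjf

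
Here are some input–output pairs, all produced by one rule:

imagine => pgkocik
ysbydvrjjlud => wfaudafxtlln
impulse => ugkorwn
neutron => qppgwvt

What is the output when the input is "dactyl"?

Looking at the pairs, the operation is to shift every letter 2 places forward in the alphabet (wrapping around), then move the last 2 characters to the front (rotate right by 2).
On "dactyl": the first step gives "fcevan", and the second then gives "anfcev".

anfcev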